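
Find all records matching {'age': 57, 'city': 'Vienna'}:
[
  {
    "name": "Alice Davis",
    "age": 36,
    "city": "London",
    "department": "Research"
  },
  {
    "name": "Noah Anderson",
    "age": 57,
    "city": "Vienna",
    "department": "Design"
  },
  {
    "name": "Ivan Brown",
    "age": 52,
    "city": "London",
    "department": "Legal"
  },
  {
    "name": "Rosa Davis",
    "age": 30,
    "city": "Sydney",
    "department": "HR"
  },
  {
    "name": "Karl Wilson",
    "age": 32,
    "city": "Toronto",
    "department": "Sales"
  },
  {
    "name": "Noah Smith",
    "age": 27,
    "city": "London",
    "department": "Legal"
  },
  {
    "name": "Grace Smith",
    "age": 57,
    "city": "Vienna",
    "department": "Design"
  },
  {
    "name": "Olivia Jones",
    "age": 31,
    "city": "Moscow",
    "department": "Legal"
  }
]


Search criteria: {'age': 57, 'city': 'Vienna'}

Checking 8 records:
  Alice Davis: {age: 36, city: London}
  Noah Anderson: {age: 57, city: Vienna} <-- MATCH
  Ivan Brown: {age: 52, city: London}
  Rosa Davis: {age: 30, city: Sydney}
  Karl Wilson: {age: 32, city: Toronto}
  Noah Smith: {age: 27, city: London}
  Grace Smith: {age: 57, city: Vienna} <-- MATCH
  Olivia Jones: {age: 31, city: Moscow}

Matches: ["Noah Anderson", "Grace Smith"]

["Noah Anderson", "Grace Smith"]


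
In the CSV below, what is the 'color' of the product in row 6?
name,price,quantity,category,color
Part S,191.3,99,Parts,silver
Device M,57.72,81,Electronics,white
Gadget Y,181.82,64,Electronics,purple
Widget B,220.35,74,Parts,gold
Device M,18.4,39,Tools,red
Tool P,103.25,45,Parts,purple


Query: Row 6 ('Tool P'), column 'color'
Value: purple

purple


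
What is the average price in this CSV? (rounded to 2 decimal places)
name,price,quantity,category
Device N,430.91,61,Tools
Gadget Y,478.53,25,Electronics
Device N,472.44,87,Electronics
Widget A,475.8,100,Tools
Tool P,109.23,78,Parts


Computing average price:
Values: [430.91, 478.53, 472.44, 475.8, 109.23]
Sum = 1966.91
Count = 5
Average = 1966.91/5 = 393.382 exactly -> 393.38 (rounded half-up to 2 decimal places)

393.38


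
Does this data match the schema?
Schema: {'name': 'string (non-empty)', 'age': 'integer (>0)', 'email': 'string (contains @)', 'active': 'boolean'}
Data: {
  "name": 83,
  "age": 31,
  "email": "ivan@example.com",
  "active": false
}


Validating each field against schema:
  name: FAIL (83 is not a string)
  age: OK (positive integer)
  email: OK (string with @)
  active: OK (boolean)

Result: INVALID (1 error: name)

INVALID (1 error: name)


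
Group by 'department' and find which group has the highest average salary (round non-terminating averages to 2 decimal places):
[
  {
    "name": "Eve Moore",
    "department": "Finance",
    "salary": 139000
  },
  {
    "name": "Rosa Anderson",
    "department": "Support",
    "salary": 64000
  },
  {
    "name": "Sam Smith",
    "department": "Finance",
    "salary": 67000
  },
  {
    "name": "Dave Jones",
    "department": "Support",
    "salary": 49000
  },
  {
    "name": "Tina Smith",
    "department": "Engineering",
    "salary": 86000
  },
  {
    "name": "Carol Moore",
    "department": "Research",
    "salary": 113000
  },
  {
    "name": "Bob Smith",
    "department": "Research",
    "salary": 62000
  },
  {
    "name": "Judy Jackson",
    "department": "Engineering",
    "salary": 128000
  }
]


Group by: department

Groups:
  Engineering: 2 people, avg salary = 214000/2 = $107000
  Finance: 2 people, avg salary = 206000/2 = $103000
  Research: 2 people, avg salary = 175000/2 = $87500
  Support: 2 people, avg salary = 113000/2 = $56500

Highest average salary: Engineering ($107000)

Engineering ($107000)


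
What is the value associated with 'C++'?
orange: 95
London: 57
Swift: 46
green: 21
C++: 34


Looking up key 'C++'
Value: 34

34


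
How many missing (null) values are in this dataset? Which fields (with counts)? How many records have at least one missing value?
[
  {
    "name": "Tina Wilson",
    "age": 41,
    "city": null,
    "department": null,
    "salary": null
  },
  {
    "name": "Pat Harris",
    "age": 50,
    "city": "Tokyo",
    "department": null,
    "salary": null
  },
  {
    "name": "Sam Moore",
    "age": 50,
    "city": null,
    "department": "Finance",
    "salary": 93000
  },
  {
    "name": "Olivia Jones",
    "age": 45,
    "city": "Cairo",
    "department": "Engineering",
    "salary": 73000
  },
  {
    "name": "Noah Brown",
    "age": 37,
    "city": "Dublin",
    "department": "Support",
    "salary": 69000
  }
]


Checking for missing (null) values in 5 records:

  Tina Wilson: city, department, salary
  Pat Harris: department, salary
  Sam Moore: city
  Olivia Jones: complete
  Noah Brown: complete

Per field:
  name: 0 missing
  age: 0 missing
  city: 2 missing
  department: 2 missing
  salary: 2 missing

Total missing values: 6
Records with any missing: 3

6 missing values (city: 2, department: 2, salary: 2); 3 incomplete records


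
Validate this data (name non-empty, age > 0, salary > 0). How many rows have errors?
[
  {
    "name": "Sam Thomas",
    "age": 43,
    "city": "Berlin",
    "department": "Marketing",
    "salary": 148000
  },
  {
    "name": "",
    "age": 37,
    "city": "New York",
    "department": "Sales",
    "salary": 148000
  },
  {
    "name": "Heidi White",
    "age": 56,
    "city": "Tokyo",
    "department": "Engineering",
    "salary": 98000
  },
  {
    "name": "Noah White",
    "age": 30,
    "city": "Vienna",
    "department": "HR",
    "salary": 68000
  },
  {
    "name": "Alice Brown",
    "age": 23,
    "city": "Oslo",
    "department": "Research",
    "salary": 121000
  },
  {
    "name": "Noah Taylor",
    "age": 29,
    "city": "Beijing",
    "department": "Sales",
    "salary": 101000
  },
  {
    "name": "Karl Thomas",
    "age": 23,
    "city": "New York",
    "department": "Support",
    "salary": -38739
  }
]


Validating 7 records:
Rules: name non-empty, age > 0, salary > 0

  Row 1 (Sam Thomas): OK
  Row 2 (???): empty name
  Row 3 (Heidi White): OK
  Row 4 (Noah White): OK
  Row 5 (Alice Brown): OK
  Row 6 (Noah Taylor): OK
  Row 7 (Karl Thomas): negative salary: -38739

Total errors: 2

2 errors


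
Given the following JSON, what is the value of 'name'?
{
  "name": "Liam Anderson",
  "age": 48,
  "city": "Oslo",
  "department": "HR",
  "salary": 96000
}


Looking up field 'name'
Value: Liam Anderson

Liam Anderson


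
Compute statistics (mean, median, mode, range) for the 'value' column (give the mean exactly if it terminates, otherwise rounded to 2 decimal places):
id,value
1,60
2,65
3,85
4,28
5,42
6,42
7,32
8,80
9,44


Data: [60, 65, 85, 28, 42, 42, 32, 80, 44]
Count: 9
Sum: 478
Mean: 478/9 ≈ 53.11 (rounded to 2 decimal places)
Sorted: [28, 32, 42, 42, 44, 60, 65, 80, 85]
Median: 44.0
Mode: 42 (2 times)
Range: 85 - 28 = 57
Min: 28, Max: 85

mean≈53.11, median=44.0, mode=42, range=57


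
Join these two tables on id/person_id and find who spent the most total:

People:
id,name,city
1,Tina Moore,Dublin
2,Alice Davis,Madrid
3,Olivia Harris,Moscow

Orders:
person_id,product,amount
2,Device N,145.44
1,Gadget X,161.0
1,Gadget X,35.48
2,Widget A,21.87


Join on: people.id = orders.person_id

Joined rows:
  Alice Davis (Madrid) bought Device N for $145.44
  Tina Moore (Dublin) bought Gadget X for $161.0
  Tina Moore (Dublin) bought Gadget X for $35.48
  Alice Davis (Madrid) bought Widget A for $21.87

Total per person:
  Tina Moore: $196.48
  Alice Davis: $167.31

Top spender: Tina Moore ($196.48)

Tina Moore ($196.48)


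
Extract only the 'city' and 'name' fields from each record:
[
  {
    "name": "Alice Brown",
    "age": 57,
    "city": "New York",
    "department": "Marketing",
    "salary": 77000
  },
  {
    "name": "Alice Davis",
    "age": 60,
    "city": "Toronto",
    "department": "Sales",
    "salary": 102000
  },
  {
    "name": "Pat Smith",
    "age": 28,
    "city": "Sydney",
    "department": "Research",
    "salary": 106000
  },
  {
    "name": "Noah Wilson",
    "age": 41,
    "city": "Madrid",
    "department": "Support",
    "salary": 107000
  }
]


Original: 4 records with fields: name, age, city, department, salary
Keep: ['city', 'name']
Drop: ['age', 'department', 'salary']
Result: 4 records, 2 fields each

[
  {
    "city": "New York",
    "name": "Alice Brown"
  },
  {
    "city": "Toronto",
    "name": "Alice Davis"
  },
  {
    "city": "Sydney",
    "name": "Pat Smith"
  },
  {
    "city": "Madrid",
    "name": "Noah Wilson"
  }
]


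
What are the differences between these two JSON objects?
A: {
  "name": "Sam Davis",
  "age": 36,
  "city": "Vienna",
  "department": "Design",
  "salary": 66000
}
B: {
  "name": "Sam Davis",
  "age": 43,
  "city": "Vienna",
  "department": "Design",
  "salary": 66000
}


Comparing each field (in key order):
  name: same
  age: DIFFERENT
  city: same
  department: same
  salary: same
Differences:
  age: 36 -> 43

1 field(s) changed

1 change: age


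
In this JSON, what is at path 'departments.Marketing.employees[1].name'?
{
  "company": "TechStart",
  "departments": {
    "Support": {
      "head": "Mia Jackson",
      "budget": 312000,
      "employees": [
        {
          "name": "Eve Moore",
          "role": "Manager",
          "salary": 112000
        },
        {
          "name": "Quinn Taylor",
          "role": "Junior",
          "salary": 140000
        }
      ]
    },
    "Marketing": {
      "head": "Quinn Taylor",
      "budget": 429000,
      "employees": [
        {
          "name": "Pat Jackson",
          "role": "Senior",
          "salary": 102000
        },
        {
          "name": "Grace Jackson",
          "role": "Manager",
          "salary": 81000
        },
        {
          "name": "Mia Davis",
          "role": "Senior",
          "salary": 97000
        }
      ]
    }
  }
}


Path: departments.Marketing.employees[1].name

Navigate:
  -> departments
  -> Marketing
  -> employees[1].name = 'Grace Jackson'

Grace Jackson


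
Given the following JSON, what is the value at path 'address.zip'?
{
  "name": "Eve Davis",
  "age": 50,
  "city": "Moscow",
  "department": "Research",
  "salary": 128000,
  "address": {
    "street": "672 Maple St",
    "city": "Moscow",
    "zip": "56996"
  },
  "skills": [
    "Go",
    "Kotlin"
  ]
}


Query: address.zip
Path: address -> zip
Value: 56996

56996


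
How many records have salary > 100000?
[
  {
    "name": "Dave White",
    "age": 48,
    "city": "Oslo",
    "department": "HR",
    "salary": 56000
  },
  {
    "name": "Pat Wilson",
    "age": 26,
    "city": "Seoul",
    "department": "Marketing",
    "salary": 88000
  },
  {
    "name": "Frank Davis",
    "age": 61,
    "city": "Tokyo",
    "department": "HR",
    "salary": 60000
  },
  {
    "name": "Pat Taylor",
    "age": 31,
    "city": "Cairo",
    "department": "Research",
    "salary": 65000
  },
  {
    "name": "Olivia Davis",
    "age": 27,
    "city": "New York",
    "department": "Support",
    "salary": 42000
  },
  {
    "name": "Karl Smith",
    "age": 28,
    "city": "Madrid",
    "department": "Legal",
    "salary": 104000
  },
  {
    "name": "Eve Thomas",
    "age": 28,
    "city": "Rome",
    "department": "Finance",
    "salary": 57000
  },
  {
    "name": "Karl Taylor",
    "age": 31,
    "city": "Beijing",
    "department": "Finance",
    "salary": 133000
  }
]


Data: 8 records
Condition: salary > 100000

Checking each record:
  Dave White: 56000
  Pat Wilson: 88000
  Frank Davis: 60000
  Pat Taylor: 65000
  Olivia Davis: 42000
  Karl Smith: 104000 MATCH
  Eve Thomas: 57000
  Karl Taylor: 133000 MATCH

Count: 2

2


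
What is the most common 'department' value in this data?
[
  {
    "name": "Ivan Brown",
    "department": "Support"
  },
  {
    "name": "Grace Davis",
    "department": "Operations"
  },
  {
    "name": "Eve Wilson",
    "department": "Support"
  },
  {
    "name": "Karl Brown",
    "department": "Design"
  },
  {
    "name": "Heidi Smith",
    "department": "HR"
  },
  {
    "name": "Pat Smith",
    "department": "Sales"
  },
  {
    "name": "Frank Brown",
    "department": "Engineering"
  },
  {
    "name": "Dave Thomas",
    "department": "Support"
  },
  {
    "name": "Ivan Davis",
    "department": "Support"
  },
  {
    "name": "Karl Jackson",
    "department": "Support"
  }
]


Counting 'department' values across 10 records:

  Support: 5 #####
  Operations: 1 #
  Design: 1 #
  HR: 1 #
  Sales: 1 #
  Engineering: 1 #

Most common: Support (5 times)

Support (5 times)


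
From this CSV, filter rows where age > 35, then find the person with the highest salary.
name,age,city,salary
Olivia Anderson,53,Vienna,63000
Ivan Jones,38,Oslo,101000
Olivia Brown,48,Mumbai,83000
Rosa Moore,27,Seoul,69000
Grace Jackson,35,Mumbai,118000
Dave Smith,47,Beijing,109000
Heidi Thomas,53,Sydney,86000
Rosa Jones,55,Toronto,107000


Filter: age > 35
Sort by: salary (descending)

Filtered records (6):
  Dave Smith, age 47, salary $109000
  Rosa Jones, age 55, salary $107000
  Ivan Jones, age 38, salary $101000
  Heidi Thomas, age 53, salary $86000
  Olivia Brown, age 48, salary $83000
  Olivia Anderson, age 53, salary $63000

Highest salary: Dave Smith ($109000)

Dave Smith


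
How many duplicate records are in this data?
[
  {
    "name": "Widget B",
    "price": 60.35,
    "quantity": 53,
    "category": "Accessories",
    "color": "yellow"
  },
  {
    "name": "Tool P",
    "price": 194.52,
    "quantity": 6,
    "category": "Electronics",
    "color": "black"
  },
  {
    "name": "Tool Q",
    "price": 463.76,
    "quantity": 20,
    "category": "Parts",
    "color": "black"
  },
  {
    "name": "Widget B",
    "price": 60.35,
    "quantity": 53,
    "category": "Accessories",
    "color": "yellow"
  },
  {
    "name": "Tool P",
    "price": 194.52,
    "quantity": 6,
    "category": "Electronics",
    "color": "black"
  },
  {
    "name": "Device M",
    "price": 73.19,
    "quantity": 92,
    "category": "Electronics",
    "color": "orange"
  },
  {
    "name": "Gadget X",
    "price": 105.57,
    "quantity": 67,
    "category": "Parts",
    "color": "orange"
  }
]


Checking 7 records for duplicates:

  Row 1: Widget B ($60.35, qty 53)
  Row 2: Tool P ($194.52, qty 6)
  Row 3: Tool Q ($463.76, qty 20)
  Row 4: Widget B ($60.35, qty 53) <-- DUPLICATE
  Row 5: Tool P ($194.52, qty 6) <-- DUPLICATE
  Row 6: Device M ($73.19, qty 92)
  Row 7: Gadget X ($105.57, qty 67)

Duplicates found: 2
Unique records: 5

2 duplicates, 5 unique


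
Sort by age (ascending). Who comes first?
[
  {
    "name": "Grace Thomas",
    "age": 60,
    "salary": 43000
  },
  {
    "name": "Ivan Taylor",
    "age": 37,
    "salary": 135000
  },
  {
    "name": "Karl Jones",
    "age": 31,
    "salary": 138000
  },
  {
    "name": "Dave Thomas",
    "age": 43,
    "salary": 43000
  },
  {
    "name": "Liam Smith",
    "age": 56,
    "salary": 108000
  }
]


Sort by: age (ascending)

Sorted order:
  1. Karl Jones (age = 31)
  2. Ivan Taylor (age = 37)
  3. Dave Thomas (age = 43)
  4. Liam Smith (age = 56)
  5. Grace Thomas (age = 60)

First: Karl Jones

Karl Jones


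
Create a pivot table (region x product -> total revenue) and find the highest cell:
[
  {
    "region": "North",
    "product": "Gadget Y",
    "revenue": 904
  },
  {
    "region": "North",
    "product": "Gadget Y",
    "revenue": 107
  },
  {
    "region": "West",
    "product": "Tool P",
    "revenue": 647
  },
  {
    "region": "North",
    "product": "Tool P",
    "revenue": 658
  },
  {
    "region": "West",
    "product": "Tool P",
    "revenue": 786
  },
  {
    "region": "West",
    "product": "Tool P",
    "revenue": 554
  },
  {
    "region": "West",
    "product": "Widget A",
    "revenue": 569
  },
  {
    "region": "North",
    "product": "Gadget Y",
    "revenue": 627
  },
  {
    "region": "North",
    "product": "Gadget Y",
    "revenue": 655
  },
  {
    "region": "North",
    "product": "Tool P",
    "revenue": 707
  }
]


Pivot: region (rows) x product (columns) -> total revenue

     Gadget Y      Tool P        Widget A    
North         2293          1365             0  
West             0          1987           569  

Highest: North / Gadget Y = $2293

North / Gadget Y = $2293


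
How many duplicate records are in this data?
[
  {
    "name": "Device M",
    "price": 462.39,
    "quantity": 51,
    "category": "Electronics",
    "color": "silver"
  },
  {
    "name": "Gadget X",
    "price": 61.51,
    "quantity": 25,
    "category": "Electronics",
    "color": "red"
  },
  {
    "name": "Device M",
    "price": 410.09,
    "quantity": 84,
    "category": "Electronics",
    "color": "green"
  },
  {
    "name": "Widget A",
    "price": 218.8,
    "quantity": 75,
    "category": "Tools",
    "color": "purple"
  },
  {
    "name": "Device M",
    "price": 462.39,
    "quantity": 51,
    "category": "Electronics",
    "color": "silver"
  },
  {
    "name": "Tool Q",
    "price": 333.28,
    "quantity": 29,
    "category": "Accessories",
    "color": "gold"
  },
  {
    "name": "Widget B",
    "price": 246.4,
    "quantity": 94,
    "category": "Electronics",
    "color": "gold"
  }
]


Checking 7 records for duplicates:

  Row 1: Device M ($462.39, qty 51)
  Row 2: Gadget X ($61.51, qty 25)
  Row 3: Device M ($410.09, qty 84)
  Row 4: Widget A ($218.8, qty 75)
  Row 5: Device M ($462.39, qty 51) <-- DUPLICATE
  Row 6: Tool Q ($333.28, qty 29)
  Row 7: Widget B ($246.4, qty 94)

Duplicates found: 1
Unique records: 6

1 duplicates, 6 unique


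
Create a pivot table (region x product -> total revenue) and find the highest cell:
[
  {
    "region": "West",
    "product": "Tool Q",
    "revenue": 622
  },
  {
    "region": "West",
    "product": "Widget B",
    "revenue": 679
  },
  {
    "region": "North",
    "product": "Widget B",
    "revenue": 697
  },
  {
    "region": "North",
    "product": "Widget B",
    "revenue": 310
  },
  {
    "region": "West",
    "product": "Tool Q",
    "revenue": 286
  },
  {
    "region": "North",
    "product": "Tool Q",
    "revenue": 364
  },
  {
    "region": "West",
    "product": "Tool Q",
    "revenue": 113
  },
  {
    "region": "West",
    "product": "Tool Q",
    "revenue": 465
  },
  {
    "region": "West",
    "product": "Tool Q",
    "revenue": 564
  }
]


Pivot: region (rows) x product (columns) -> total revenue

     Tool Q        Widget B    
North          364          1007  
West          2050           679  

Highest: West / Tool Q = $2050

West / Tool Q = $2050


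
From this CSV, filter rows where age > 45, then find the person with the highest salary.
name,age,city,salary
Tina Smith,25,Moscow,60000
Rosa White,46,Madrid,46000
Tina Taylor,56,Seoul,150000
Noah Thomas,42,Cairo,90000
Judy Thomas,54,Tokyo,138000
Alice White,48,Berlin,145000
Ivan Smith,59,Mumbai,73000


Filter: age > 45
Sort by: salary (descending)

Filtered records (5):
  Tina Taylor, age 56, salary $150000
  Alice White, age 48, salary $145000
  Judy Thomas, age 54, salary $138000
  Ivan Smith, age 59, salary $73000
  Rosa White, age 46, salary $46000

Highest salary: Tina Taylor ($150000)

Tina Taylor


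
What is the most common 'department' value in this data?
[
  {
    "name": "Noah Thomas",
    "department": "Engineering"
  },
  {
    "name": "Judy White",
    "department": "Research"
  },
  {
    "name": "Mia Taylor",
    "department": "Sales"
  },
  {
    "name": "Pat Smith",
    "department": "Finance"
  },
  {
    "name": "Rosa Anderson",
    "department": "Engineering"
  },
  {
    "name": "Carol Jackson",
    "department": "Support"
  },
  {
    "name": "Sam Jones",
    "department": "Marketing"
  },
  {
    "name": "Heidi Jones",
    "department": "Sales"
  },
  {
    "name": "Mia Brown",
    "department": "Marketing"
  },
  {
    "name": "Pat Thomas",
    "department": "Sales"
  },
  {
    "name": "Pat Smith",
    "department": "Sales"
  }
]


Counting 'department' values across 11 records:

  Sales: 4 ####
  Engineering: 2 ##
  Marketing: 2 ##
  Research: 1 #
  Finance: 1 #
  Support: 1 #

Most common: Sales (4 times)

Sales (4 times)


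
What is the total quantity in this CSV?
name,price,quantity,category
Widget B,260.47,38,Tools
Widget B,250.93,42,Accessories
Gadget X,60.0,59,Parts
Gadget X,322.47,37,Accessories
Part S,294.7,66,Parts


Computing total quantity:
Values: [38, 42, 59, 37, 66]
Sum = 242

242


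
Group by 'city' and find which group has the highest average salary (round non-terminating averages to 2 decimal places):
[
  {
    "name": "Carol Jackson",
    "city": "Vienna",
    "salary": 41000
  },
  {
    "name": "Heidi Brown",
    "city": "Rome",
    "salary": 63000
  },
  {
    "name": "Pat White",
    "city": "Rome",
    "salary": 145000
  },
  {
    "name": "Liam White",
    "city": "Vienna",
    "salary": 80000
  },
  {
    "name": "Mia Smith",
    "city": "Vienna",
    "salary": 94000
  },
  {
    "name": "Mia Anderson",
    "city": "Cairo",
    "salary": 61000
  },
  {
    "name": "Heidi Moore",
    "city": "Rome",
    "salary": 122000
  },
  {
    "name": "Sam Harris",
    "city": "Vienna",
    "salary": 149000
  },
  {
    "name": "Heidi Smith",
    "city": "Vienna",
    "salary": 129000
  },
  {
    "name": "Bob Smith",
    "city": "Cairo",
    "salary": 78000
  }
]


Group by: city

Groups:
  Cairo: 2 people, avg salary = 139000/2 = $69500
  Rome: 3 people, avg salary = 330000/3 = $110000
  Vienna: 5 people, avg salary = 493000/5 = $98600

Highest average salary: Rome ($110000)

Rome ($110000)


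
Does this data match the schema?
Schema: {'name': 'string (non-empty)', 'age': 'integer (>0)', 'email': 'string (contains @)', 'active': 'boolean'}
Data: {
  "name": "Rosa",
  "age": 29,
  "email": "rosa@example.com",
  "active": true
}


Validating each field against schema:
  name: OK (non-empty string)
  age: OK (positive integer)
  email: OK (string with @)
  active: OK (boolean)

Result: VALID

VALID


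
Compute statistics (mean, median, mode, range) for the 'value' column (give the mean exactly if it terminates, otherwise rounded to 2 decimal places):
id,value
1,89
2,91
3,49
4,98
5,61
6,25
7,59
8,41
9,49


Data: [89, 91, 49, 98, 61, 25, 59, 41, 49]
Count: 9
Sum: 562
Mean: 562/9 ≈ 62.44 (rounded to 2 decimal places)
Sorted: [25, 41, 49, 49, 59, 61, 89, 91, 98]
Median: 59.0
Mode: 49 (2 times)
Range: 98 - 25 = 73
Min: 25, Max: 98

mean≈62.44, median=59.0, mode=49, range=73


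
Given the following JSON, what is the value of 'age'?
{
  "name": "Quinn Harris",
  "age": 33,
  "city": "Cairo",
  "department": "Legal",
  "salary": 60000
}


Looking up field 'age'
Value: 33

33


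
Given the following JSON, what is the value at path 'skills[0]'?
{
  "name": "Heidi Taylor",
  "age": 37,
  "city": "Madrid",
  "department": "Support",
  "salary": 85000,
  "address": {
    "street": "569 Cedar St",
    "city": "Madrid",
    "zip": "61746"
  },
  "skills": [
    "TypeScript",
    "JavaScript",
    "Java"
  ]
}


Query: skills[0]
Path: skills -> first element
Value: TypeScript

TypeScript


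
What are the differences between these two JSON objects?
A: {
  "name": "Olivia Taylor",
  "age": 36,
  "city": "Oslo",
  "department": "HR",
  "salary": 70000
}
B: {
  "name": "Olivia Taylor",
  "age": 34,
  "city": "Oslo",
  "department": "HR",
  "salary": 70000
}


Comparing each field (in key order):
  name: same
  age: DIFFERENT
  city: same
  department: same
  salary: same
Differences:
  age: 36 -> 34

1 field(s) changed

1 change: age


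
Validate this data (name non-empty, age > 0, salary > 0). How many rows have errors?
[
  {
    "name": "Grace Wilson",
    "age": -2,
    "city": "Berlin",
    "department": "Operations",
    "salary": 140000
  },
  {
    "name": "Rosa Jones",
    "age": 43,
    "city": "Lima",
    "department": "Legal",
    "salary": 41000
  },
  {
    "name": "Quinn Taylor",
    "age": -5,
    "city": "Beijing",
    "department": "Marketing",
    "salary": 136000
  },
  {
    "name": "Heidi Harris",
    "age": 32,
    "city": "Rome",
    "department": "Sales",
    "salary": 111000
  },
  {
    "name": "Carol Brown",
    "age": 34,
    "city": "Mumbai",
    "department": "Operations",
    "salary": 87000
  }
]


Validating 5 records:
Rules: name non-empty, age > 0, salary > 0

  Row 1 (Grace Wilson): negative age: -2
  Row 2 (Rosa Jones): OK
  Row 3 (Quinn Taylor): negative age: -5
  Row 4 (Heidi Harris): OK
  Row 5 (Carol Brown): OK

Total errors: 2

2 errors


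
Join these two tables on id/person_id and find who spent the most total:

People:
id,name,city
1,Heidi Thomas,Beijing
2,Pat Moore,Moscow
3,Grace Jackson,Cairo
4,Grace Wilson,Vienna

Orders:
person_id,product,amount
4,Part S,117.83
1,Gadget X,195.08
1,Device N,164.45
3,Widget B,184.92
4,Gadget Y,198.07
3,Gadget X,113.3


Join on: people.id = orders.person_id

Joined rows:
  Grace Wilson (Vienna) bought Part S for $117.83
  Heidi Thomas (Beijing) bought Gadget X for $195.08
  Heidi Thomas (Beijing) bought Device N for $164.45
  Grace Jackson (Cairo) bought Widget B for $184.92
  Grace Wilson (Vienna) bought Gadget Y for $198.07
  Grace Jackson (Cairo) bought Gadget X for $113.3

Total per person:
  Heidi Thomas: $359.53
  Grace Wilson: $315.90
  Grace Jackson: $298.22

Top spender: Heidi Thomas ($359.53)

Heidi Thomas ($359.53)


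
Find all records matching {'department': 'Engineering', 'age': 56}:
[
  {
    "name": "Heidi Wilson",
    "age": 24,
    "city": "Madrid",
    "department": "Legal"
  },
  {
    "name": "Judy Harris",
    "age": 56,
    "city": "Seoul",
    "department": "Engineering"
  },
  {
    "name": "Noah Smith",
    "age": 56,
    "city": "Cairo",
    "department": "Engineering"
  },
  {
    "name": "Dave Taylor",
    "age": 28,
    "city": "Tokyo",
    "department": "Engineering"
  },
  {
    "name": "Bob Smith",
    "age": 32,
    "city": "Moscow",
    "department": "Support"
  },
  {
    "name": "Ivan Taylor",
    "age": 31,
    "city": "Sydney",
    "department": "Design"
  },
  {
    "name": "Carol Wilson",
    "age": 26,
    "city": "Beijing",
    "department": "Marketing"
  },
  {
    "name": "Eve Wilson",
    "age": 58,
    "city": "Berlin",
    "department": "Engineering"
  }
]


Search criteria: {'department': 'Engineering', 'age': 56}

Checking 8 records:
  Heidi Wilson: {department: Legal, age: 24}
  Judy Harris: {department: Engineering, age: 56} <-- MATCH
  Noah Smith: {department: Engineering, age: 56} <-- MATCH
  Dave Taylor: {department: Engineering, age: 28}
  Bob Smith: {department: Support, age: 32}
  Ivan Taylor: {department: Design, age: 31}
  Carol Wilson: {department: Marketing, age: 26}
  Eve Wilson: {department: Engineering, age: 58}

Matches: ["Judy Harris", "Noah Smith"]

["Judy Harris", "Noah Smith"]


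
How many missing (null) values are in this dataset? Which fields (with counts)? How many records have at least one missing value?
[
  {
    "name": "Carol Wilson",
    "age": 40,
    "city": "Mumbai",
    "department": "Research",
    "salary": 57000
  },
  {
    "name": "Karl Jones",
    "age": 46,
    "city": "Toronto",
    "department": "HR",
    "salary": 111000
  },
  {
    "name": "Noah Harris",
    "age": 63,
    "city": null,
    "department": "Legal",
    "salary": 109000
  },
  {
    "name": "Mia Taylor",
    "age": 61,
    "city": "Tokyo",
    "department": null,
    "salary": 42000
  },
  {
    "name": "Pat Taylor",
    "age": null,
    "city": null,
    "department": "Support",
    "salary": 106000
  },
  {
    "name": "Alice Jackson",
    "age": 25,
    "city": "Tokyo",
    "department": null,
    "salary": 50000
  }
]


Checking for missing (null) values in 6 records:

  Carol Wilson: complete
  Karl Jones: complete
  Noah Harris: city
  Mia Taylor: department
  Pat Taylor: age, city
  Alice Jackson: department

Per field:
  name: 0 missing
  age: 1 missing
  city: 2 missing
  department: 2 missing
  salary: 0 missing

Total missing values: 5
Records with any missing: 4

5 missing values (age: 1, city: 2, department: 2); 4 incomplete records


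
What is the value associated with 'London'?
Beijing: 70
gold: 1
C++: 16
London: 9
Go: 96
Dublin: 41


Looking up key 'London'
Value: 9

9


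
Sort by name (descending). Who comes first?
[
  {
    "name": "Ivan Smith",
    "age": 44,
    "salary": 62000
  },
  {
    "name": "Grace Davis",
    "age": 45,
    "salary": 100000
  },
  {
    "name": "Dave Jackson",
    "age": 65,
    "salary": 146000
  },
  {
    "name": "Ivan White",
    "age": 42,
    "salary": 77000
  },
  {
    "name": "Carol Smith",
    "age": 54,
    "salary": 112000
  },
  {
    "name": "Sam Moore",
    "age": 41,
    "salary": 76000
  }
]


Sort by: name (descending)

Sorted order:
  1. Sam Moore (name = Sam Moore)
  2. Ivan White (name = Ivan White)
  3. Ivan Smith (name = Ivan Smith)
  4. Grace Davis (name = Grace Davis)
  5. Dave Jackson (name = Dave Jackson)
  6. Carol Smith (name = Carol Smith)

First: Sam Moore

Sam Moore


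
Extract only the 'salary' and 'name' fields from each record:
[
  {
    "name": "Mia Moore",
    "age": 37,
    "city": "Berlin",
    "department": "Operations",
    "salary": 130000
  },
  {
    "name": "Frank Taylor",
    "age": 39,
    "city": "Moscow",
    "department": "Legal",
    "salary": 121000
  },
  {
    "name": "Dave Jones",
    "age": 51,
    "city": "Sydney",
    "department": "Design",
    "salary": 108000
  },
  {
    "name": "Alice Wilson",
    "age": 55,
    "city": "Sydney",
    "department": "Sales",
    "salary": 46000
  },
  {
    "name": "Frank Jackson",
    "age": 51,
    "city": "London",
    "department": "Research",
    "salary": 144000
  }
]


Original: 5 records with fields: name, age, city, department, salary
Keep: ['salary', 'name']
Drop: ['age', 'city', 'department']
Result: 5 records, 2 fields each

[
  {
    "salary": 130000,
    "name": "Mia Moore"
  },
  {
    "salary": 121000,
    "name": "Frank Taylor"
  },
  {
    "salary": 108000,
    "name": "Dave Jones"
  },
  {
    "salary": 46000,
    "name": "Alice Wilson"
  },
  {
    "salary": 144000,
    "name": "Frank Jackson"
  }
]


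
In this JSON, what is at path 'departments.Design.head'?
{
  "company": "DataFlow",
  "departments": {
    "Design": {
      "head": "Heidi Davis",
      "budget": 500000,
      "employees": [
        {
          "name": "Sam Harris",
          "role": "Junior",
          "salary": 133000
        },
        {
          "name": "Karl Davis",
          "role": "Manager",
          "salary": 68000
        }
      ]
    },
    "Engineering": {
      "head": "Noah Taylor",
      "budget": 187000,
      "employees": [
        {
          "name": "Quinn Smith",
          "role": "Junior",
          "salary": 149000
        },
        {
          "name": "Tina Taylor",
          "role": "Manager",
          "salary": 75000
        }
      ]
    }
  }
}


Path: departments.Design.head

Navigate:
  -> departments
  -> Design
  -> head = 'Heidi Davis'

Heidi Davis


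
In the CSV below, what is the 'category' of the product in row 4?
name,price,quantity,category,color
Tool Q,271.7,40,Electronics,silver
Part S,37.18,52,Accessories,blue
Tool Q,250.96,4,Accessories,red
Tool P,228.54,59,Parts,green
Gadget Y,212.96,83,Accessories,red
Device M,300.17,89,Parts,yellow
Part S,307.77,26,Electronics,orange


Query: Row 4 ('Tool P'), column 'category'
Value: Parts

Parts


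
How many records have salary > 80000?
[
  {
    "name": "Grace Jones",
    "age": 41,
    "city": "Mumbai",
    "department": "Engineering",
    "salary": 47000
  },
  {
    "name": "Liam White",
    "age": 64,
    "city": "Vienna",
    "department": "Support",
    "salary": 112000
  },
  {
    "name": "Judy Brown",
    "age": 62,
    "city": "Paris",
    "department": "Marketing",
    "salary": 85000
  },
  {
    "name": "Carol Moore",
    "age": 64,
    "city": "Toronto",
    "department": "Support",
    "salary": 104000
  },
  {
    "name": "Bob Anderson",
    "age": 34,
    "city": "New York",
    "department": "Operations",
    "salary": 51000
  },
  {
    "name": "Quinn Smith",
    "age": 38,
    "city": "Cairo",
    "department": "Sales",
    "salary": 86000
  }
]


Data: 6 records
Condition: salary > 80000

Checking each record:
  Grace Jones: 47000
  Liam White: 112000 MATCH
  Judy Brown: 85000 MATCH
  Carol Moore: 104000 MATCH
  Bob Anderson: 51000
  Quinn Smith: 86000 MATCH

Count: 4

4


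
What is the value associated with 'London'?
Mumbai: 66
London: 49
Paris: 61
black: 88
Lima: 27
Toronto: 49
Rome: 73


Looking up key 'London'
Value: 49

49


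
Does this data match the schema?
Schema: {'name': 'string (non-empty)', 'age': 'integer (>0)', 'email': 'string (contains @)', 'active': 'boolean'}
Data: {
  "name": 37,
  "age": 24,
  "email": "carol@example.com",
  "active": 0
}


Validating each field against schema:
  name: FAIL (37 is not a string)
  age: OK (positive integer)
  email: OK (string with @)
  active: FAIL (0 is not a boolean)

Result: INVALID (2 errors: name, active)

INVALID (2 errors: name, active)


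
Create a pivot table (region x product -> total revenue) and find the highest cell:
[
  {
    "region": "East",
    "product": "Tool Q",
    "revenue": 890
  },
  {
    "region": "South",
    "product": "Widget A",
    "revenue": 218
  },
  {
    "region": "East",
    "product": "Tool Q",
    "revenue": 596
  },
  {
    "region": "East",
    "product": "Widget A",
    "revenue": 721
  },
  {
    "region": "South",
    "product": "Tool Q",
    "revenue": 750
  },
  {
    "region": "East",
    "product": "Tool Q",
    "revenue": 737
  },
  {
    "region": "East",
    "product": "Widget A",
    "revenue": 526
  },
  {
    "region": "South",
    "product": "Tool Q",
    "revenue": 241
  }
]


Pivot: region (rows) x product (columns) -> total revenue

     Tool Q        Widget A    
East          2223          1247  
South          991           218  

Highest: East / Tool Q = $2223

East / Tool Q = $2223


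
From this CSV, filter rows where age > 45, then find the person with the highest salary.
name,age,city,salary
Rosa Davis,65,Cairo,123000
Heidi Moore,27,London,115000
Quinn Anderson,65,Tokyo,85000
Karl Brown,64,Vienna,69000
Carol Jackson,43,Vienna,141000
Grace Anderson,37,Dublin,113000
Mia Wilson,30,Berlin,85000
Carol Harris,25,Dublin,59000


Filter: age > 45
Sort by: salary (descending)

Filtered records (3):
  Rosa Davis, age 65, salary $123000
  Quinn Anderson, age 65, salary $85000
  Karl Brown, age 64, salary $69000

Highest salary: Rosa Davis ($123000)

Rosa Davis


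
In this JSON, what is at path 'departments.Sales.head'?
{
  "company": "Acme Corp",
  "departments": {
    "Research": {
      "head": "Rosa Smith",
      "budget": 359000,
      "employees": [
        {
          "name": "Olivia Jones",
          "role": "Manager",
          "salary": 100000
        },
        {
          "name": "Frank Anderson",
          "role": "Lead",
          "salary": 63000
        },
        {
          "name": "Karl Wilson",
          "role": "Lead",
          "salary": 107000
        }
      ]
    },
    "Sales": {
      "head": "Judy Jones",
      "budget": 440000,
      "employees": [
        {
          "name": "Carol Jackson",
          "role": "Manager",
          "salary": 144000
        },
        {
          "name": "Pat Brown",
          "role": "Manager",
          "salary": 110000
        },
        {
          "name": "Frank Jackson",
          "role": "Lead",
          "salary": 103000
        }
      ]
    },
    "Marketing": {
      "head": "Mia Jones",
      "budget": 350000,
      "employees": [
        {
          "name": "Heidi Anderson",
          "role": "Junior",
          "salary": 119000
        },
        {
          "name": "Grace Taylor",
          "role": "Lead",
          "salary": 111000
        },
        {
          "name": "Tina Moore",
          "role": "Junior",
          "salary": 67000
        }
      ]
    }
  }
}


Path: departments.Sales.head

Navigate:
  -> departments
  -> Sales
  -> head = 'Judy Jones'

Judy Jones


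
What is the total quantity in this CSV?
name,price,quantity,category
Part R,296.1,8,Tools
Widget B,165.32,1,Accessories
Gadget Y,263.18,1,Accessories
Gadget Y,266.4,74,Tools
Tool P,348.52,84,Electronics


Computing total quantity:
Values: [8, 1, 1, 74, 84]
Sum = 168

168


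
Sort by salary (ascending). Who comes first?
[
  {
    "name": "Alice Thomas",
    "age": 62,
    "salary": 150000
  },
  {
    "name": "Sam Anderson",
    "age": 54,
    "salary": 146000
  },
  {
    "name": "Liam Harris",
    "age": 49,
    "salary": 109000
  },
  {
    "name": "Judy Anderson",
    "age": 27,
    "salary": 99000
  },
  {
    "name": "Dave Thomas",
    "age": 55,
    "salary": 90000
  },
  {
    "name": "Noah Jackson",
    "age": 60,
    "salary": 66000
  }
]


Sort by: salary (ascending)

Sorted order:
  1. Noah Jackson (salary = 66000)
  2. Dave Thomas (salary = 90000)
  3. Judy Anderson (salary = 99000)
  4. Liam Harris (salary = 109000)
  5. Sam Anderson (salary = 146000)
  6. Alice Thomas (salary = 150000)

First: Noah Jackson

Noah Jackson


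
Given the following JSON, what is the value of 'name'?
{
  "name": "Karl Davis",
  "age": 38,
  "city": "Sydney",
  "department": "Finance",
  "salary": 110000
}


Looking up field 'name'
Value: Karl Davis

Karl Davis


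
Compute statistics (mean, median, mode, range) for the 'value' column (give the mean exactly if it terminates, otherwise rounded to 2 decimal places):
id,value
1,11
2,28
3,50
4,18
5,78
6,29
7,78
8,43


Data: [11, 28, 50, 18, 78, 29, 78, 43]
Count: 8
Sum: 335
Mean: 335/8 = 41.875
Sorted: [11, 18, 28, 29, 43, 50, 78, 78]
Median: 36.0
Mode: 78 (2 times)
Range: 78 - 11 = 67
Min: 11, Max: 78

mean=41.875, median=36.0, mode=78, range=67


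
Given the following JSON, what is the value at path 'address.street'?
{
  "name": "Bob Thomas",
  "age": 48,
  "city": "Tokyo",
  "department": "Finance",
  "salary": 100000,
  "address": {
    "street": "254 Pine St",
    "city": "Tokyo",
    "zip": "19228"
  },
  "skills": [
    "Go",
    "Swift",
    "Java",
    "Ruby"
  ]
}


Query: address.street
Path: address -> street
Value: 254 Pine St

254 Pine St


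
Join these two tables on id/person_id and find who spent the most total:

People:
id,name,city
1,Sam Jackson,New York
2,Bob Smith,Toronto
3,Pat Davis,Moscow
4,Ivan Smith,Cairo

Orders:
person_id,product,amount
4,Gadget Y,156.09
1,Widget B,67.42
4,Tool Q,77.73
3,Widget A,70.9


Join on: people.id = orders.person_id

Joined rows:
  Ivan Smith (Cairo) bought Gadget Y for $156.09
  Sam Jackson (New York) bought Widget B for $67.42
  Ivan Smith (Cairo) bought Tool Q for $77.73
  Pat Davis (Moscow) bought Widget A for $70.9

Total per person:
  Ivan Smith: $233.82
  Pat Davis: $70.90
  Sam Jackson: $67.42

Top spender: Ivan Smith ($233.82)

Ivan Smith ($233.82)


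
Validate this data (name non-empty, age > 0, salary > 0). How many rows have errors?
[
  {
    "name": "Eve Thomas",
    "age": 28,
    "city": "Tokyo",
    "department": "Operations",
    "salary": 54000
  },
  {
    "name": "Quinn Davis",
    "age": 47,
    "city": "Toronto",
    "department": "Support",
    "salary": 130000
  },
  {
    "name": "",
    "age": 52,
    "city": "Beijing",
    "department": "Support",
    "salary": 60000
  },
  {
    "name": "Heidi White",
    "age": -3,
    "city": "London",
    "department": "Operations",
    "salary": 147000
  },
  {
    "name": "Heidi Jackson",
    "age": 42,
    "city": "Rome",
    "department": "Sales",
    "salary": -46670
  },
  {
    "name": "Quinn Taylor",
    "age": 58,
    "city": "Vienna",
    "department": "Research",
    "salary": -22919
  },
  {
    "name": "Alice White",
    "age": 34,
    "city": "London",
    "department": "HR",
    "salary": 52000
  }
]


Validating 7 records:
Rules: name non-empty, age > 0, salary > 0

  Row 1 (Eve Thomas): OK
  Row 2 (Quinn Davis): OK
  Row 3 (???): empty name
  Row 4 (Heidi White): negative age: -3
  Row 5 (Heidi Jackson): negative salary: -46670
  Row 6 (Quinn Taylor): negative salary: -22919
  Row 7 (Alice White): OK

Total errors: 4

4 errors


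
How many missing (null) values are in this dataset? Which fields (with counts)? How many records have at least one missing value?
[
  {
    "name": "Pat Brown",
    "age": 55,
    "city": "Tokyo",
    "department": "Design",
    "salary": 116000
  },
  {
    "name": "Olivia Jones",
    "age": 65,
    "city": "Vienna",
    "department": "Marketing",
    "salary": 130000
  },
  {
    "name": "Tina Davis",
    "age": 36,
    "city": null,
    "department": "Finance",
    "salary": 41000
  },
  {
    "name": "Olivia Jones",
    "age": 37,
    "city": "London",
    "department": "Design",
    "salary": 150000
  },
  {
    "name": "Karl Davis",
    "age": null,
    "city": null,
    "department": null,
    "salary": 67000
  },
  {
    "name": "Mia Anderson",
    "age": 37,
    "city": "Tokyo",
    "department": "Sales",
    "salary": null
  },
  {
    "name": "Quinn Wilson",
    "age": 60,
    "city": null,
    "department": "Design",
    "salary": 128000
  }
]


Checking for missing (null) values in 7 records:

  Pat Brown: complete
  Olivia Jones: complete
  Tina Davis: city
  Olivia Jones: complete
  Karl Davis: age, city, department
  Mia Anderson: salary
  Quinn Wilson: city

Per field:
  name: 0 missing
  age: 1 missing
  city: 3 missing
  department: 1 missing
  salary: 1 missing

Total missing values: 6
Records with any missing: 4

6 missing values (age: 1, city: 3, department: 1, salary: 1); 4 incomplete records
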